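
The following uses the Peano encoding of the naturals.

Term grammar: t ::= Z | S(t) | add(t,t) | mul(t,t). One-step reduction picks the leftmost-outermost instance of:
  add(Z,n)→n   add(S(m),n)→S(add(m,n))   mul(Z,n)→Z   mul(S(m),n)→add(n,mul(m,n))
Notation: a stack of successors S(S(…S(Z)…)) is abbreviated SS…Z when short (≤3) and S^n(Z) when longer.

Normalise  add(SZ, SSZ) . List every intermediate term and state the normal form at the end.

  start: add(SZ, SSZ)
  →1  S(add(Z, SSZ))
  →2  SSSZ

Answer: normal form = SSSZ  (in 2 steps)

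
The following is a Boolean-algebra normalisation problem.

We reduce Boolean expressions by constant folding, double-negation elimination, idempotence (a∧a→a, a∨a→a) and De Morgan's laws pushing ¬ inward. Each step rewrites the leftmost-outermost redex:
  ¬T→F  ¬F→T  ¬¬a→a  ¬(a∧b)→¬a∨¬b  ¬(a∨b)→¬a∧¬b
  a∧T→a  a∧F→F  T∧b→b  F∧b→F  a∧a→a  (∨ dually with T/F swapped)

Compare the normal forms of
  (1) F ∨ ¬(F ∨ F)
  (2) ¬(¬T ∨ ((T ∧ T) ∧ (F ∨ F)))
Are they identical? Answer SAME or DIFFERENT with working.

Term A:
  start: F ∨ ¬(F ∨ F)
  [1] ¬(F ∨ F)
  [2] ¬F ∧ ¬F
  [3] ¬F
  [4] T

Term B:
  start: ¬(¬T ∨ ((T ∧ T) ∧ (F ∨ F)))
  [1] ¬¬T ∧ ¬((T ∧ T) ∧ (F ∨ F))
  [2] T ∧ ¬((T ∧ T) ∧ (F ∨ F))
  [3] ¬((T ∧ T) ∧ (F ∨ F))
  [4] ¬(T ∧ T) ∨ ¬(F ∨ F)
  [5] (¬T ∨ ¬T) ∨ ¬(F ∨ F)
  [6] ¬T ∨ ¬(F ∨ F)
  [7] F ∨ ¬(F ∨ F)
  [8] ¬(F ∨ F)
  [9] ¬F ∧ ¬F
  [10] ¬F
  [11] T

Answer: SAME — A ⇓ T, B ⇓ T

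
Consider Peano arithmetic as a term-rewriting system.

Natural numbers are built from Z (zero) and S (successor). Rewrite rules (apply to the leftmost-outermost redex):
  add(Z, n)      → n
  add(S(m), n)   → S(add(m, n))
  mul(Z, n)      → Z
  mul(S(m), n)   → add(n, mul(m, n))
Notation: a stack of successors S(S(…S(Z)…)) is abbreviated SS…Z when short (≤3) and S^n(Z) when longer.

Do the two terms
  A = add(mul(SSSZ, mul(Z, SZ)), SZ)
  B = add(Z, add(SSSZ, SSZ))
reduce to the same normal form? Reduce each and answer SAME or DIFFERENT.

Answer: DIFFERENT — A ⇓ SZ, B ⇓ S^5(Z)

Derivation:
Term A:
  start: add(mul(SSSZ, mul(Z, SZ)), SZ)
  →1  add(add(mul(Z, SZ), mul(SSZ, mul(Z, SZ))), SZ)
  →2  add(add(Z, mul(SSZ, mul(Z, SZ))), SZ)
  →3  add(mul(SSZ, mul(Z, SZ)), SZ)
  →4  add(add(mul(Z, SZ), mul(SZ, mul(Z, SZ))), SZ)
  →5  add(add(Z, mul(SZ, mul(Z, SZ))), SZ)
  →6  add(mul(SZ, mul(Z, SZ)), SZ)
  →7  add(add(mul(Z, SZ), mul(Z, mul(Z, SZ))), SZ)
  →8  add(add(Z, mul(Z, mul(Z, SZ))), SZ)
  →9  add(mul(Z, mul(Z, SZ)), SZ)
  →10  add(Z, SZ)
  →11  SZ

Term B:
  start: add(Z, add(SSSZ, SSZ))
  →1  add(SSSZ, SSZ)
  →2  S(add(SSZ, SSZ))
  →3  S(S(add(SZ, SSZ)))
  →4  S(S(S(add(Z, SSZ))))
  →5  S^5(Z)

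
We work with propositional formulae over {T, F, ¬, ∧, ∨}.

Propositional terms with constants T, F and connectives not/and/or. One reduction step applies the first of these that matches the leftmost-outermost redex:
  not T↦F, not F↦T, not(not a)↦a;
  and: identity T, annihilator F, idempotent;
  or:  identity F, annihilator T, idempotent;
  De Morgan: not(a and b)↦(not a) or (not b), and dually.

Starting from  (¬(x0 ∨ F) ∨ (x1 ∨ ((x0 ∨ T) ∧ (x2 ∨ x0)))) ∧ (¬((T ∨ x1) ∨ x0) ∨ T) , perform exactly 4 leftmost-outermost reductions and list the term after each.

Answer: after 4 steps: (¬x0 ∨ (x1 ∨ (T ∧ (x2 ∨ x0)))) ∧ (¬((T ∨ x1) ∨ x0) ∨ T)

Derivation:
  start: (¬(x0 ∨ F) ∨ (x1 ∨ ((x0 ∨ T) ∧ (x2 ∨ x0)))) ∧ (¬((T ∨ x1) ∨ x0) ∨ T)
  step 1: ((¬x0 ∧ ¬F) ∨ (x1 ∨ ((x0 ∨ T) ∧ (x2 ∨ x0)))) ∧ (¬((T ∨ x1) ∨ x0) ∨ T)
  step 2: ((¬x0 ∧ T) ∨ (x1 ∨ ((x0 ∨ T) ∧ (x2 ∨ x0)))) ∧ (¬((T ∨ x1) ∨ x0) ∨ T)
  step 3: (¬x0 ∨ (x1 ∨ ((x0 ∨ T) ∧ (x2 ∨ x0)))) ∧ (¬((T ∨ x1) ∨ x0) ∨ T)
  step 4: (¬x0 ∨ (x1 ∨ (T ∧ (x2 ∨ x0)))) ∧ (¬((T ∨ x1) ∨ x0) ∨ T)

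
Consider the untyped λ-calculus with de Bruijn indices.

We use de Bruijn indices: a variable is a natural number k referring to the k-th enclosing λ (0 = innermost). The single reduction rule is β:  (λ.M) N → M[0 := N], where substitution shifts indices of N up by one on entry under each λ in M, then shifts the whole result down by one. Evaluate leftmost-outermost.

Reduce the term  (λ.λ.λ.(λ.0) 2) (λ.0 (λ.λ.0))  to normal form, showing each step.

Answer: normal form = λ.λ.λ.0 (λ.λ.0)  (in 2 steps)

Working:
  start: (λ.λ.λ.(λ.0) 2) (λ.0 (λ.λ.0))
  [1] λ.λ.(λ.0) (λ.0 (λ.λ.0))
  [2] λ.λ.λ.0 (λ.λ.0)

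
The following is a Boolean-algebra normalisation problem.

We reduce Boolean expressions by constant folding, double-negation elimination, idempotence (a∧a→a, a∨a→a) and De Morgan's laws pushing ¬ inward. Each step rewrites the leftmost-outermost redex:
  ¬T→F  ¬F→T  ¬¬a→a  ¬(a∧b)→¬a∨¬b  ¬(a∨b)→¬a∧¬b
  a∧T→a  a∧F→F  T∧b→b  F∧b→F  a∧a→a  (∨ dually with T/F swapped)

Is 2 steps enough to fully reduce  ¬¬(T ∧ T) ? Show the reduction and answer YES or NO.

Answer: YES — reaches normal form T in 2 ≤ 2 steps

Derivation:
  start: ¬¬(T ∧ T)
  step 1: T ∧ T
  step 2: T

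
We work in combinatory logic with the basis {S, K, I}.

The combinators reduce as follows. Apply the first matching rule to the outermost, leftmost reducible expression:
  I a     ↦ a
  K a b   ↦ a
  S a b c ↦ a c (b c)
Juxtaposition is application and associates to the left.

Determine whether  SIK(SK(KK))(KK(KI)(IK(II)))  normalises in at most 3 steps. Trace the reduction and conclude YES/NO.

Answer: NO — after 3 steps the term is K(K(SK(KK)))(KK(K(SK(KK))))(KK(KI)(IK(II))), not yet normal

Reduction:
  start: SIK(SK(KK))(KK(KI)(IK(II)))
  step 1: I(SK(KK))(K(SK(KK)))(KK(KI)(IK(II)))
  step 2: SK(KK)(K(SK(KK)))(KK(KI)(IK(II)))
  step 3: K(K(SK(KK)))(KK(K(SK(KK))))(KK(KI)(IK(II)))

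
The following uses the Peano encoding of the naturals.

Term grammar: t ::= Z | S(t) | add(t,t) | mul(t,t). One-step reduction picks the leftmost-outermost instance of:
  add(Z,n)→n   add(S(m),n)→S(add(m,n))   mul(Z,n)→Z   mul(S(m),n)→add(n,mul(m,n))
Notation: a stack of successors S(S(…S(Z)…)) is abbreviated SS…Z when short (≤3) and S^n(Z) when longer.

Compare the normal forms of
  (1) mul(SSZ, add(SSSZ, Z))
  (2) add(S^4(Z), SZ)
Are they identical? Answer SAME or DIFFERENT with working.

Term A:
  start: mul(SSZ, add(SSSZ, Z))
  step 1: add(add(SSSZ, Z), mul(SZ, add(SSSZ, Z)))
  step 2: add(S(add(SSZ, Z)), mul(SZ, add(SSSZ, Z)))
  step 3: S(add(add(SSZ, Z), mul(SZ, add(SSSZ, Z))))
  step 4: S(add(S(add(SZ, Z)), mul(SZ, add(SSSZ, Z))))
  step 5: S(S(add(add(SZ, Z), mul(SZ, add(SSSZ, Z)))))
  step 6: S(S(add(S(add(Z, Z)), mul(SZ, add(SSSZ, Z)))))
  step 7: S(S(S(add(add(Z, Z), mul(SZ, add(SSSZ, Z))))))
  step 8: S(S(S(add(Z, mul(SZ, add(SSSZ, Z))))))
  step 9: S(S(S(mul(SZ, add(SSSZ, Z)))))
  step 10: S(S(S(add(add(SSSZ, Z), mul(Z, add(SSSZ, Z))))))
  step 11: S(S(S(add(S(add(SSZ, Z)), mul(Z, add(SSSZ, Z))))))
  step 12: S(S(S(S(add(add(SSZ, Z), mul(Z, add(SSSZ, Z)))))))
  step 13: S(S(S(S(add(S(add(SZ, Z)), mul(Z, add(SSSZ, Z)))))))
  step 14: S(S(S(S(S(add(add(SZ, Z), mul(Z, add(SSSZ, Z))))))))
  step 15: S(S(S(S(S(add(S(add(Z, Z)), mul(Z, add(SSSZ, Z))))))))
  step 16: S(S(S(S(S(S(add(add(Z, Z), mul(Z, add(SSSZ, Z)))))))))
  step 17: S(S(S(S(S(S(add(Z, mul(Z, add(SSSZ, Z)))))))))
  step 18: S(S(S(S(S(S(mul(Z, add(SSSZ, Z))))))))
  step 19: S^6(Z)

Term B:
  start: add(S^4(Z), SZ)
  step 1: S(add(SSSZ, SZ))
  step 2: S(S(add(SSZ, SZ)))
  step 3: S(S(S(add(SZ, SZ))))
  step 4: S(S(S(S(add(Z, SZ)))))
  step 5: S^5(Z)

Answer: DIFFERENT — A ⇓ S^6(Z), B ⇓ S^5(Z)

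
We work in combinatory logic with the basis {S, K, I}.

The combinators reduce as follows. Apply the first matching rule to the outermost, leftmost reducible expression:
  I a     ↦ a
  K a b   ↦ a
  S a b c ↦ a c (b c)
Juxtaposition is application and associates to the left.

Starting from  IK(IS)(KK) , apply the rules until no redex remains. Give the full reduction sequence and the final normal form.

  start: IK(IS)(KK)
  [1] K(IS)(KK)
  [2] IS
  [3] S

Answer: normal form = S  (in 3 steps)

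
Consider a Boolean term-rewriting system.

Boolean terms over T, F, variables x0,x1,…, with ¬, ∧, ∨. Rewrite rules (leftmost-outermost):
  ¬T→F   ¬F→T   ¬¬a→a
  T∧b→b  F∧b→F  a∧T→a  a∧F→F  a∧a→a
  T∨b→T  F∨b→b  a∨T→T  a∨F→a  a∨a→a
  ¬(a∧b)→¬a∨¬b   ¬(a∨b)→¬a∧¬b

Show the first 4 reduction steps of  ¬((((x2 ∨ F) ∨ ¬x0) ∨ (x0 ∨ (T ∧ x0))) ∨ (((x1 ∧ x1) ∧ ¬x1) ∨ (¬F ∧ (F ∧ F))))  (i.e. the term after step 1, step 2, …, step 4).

  start: ¬((((x2 ∨ F) ∨ ¬x0) ∨ (x0 ∨ (T ∧ x0))) ∨ (((x1 ∧ x1) ∧ ¬x1) ∨ (¬F ∧ (F ∧ F))))
  →1  ¬(((x2 ∨ F) ∨ ¬x0) ∨ (x0 ∨ (T ∧ x0))) ∧ ¬(((x1 ∧ x1) ∧ ¬x1) ∨ (¬F ∧ (F ∧ F)))
  →2  (¬((x2 ∨ F) ∨ ¬x0) ∧ ¬(x0 ∨ (T ∧ x0))) ∧ ¬(((x1 ∧ x1) ∧ ¬x1) ∨ (¬F ∧ (F ∧ F)))
  →3  ((¬(x2 ∨ F) ∧ ¬¬x0) ∧ ¬(x0 ∨ (T ∧ x0))) ∧ ¬(((x1 ∧ x1) ∧ ¬x1) ∨ (¬F ∧ (F ∧ F)))
  →4  (((¬x2 ∧ ¬F) ∧ ¬¬x0) ∧ ¬(x0 ∨ (T ∧ x0))) ∧ ¬(((x1 ∧ x1) ∧ ¬x1) ∨ (¬F ∧ (F ∧ F)))

Answer: after 4 steps: (((¬x2 ∧ ¬F) ∧ ¬¬x0) ∧ ¬(x0 ∨ (T ∧ x0))) ∧ ¬(((x1 ∧ x1) ∧ ¬x1) ∨ (¬F ∧ (F ∧ F)))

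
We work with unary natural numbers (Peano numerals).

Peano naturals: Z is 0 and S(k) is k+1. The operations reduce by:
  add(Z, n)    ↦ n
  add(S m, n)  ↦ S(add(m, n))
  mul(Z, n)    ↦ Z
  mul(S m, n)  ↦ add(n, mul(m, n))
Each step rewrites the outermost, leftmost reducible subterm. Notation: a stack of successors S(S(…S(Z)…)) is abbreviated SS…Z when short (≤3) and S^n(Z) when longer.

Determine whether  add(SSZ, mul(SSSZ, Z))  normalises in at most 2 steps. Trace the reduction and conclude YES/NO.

  start: add(SSZ, mul(SSSZ, Z))
  [1] S(add(SZ, mul(SSSZ, Z)))
  [2] S(S(add(Z, mul(SSSZ, Z))))

Answer: NO — after 2 steps the term is S(S(add(Z, mul(SSSZ, Z)))), not yet normal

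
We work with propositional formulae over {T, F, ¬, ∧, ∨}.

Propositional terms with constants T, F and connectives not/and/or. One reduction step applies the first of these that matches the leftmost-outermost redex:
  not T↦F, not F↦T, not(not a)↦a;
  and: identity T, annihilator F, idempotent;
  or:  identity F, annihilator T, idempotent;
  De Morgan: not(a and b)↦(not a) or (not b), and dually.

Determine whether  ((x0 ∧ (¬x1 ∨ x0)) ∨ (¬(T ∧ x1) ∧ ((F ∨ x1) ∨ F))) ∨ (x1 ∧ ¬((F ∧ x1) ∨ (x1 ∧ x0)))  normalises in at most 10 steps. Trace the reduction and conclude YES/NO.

  start: ((x0 ∧ (¬x1 ∨ x0)) ∨ (¬(T ∧ x1) ∧ ((F ∨ x1) ∨ F))) ∨ (x1 ∧ ¬((F ∧ x1) ∨ (x1 ∧ x0)))
  step 1: ((x0 ∧ (¬x1 ∨ x0)) ∨ ((¬T ∨ ¬x1) ∧ ((F ∨ x1) ∨ F))) ∨ (x1 ∧ ¬((F ∧ x1) ∨ (x1 ∧ x0)))
  step 2: ((x0 ∧ (¬x1 ∨ x0)) ∨ ((F ∨ ¬x1) ∧ ((F ∨ x1) ∨ F))) ∨ (x1 ∧ ¬((F ∧ x1) ∨ (x1 ∧ x0)))
  step 3: ((x0 ∧ (¬x1 ∨ x0)) ∨ (¬x1 ∧ ((F ∨ x1) ∨ F))) ∨ (x1 ∧ ¬((F ∧ x1) ∨ (x1 ∧ x0)))
  step 4: ((x0 ∧ (¬x1 ∨ x0)) ∨ (¬x1 ∧ (F ∨ x1))) ∨ (x1 ∧ ¬((F ∧ x1) ∨ (x1 ∧ x0)))
  step 5: ((x0 ∧ (¬x1 ∨ x0)) ∨ (¬x1 ∧ x1)) ∨ (x1 ∧ ¬((F ∧ x1) ∨ (x1 ∧ x0)))
  step 6: ((x0 ∧ (¬x1 ∨ x0)) ∨ (¬x1 ∧ x1)) ∨ (x1 ∧ (¬(F ∧ x1) ∧ ¬(x1 ∧ x0)))
  step 7: ((x0 ∧ (¬x1 ∨ x0)) ∨ (¬x1 ∧ x1)) ∨ (x1 ∧ ((¬F ∨ ¬x1) ∧ ¬(x1 ∧ x0)))
  step 8: ((x0 ∧ (¬x1 ∨ x0)) ∨ (¬x1 ∧ x1)) ∨ (x1 ∧ ((T ∨ ¬x1) ∧ ¬(x1 ∧ x0)))
  step 9: ((x0 ∧ (¬x1 ∨ x0)) ∨ (¬x1 ∧ x1)) ∨ (x1 ∧ (T ∧ ¬(x1 ∧ x0)))
  step 10: ((x0 ∧ (¬x1 ∨ x0)) ∨ (¬x1 ∧ x1)) ∨ (x1 ∧ ¬(x1 ∧ x0))

Answer: NO — after 10 steps the term is ((x0 ∧ (¬x1 ∨ x0)) ∨ (¬x1 ∧ x1)) ∨ (x1 ∧ ¬(x1 ∧ x0)), not yet normal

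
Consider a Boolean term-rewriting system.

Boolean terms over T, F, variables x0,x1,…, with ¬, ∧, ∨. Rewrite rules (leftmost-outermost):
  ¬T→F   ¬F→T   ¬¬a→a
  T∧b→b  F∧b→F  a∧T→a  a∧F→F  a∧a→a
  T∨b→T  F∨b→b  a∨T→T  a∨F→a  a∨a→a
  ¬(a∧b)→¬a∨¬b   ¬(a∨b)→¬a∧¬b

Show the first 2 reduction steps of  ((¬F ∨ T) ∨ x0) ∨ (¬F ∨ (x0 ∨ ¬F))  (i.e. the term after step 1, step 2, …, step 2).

  start: ((¬F ∨ T) ∨ x0) ∨ (¬F ∨ (x0 ∨ ¬F))
  →1  (T ∨ x0) ∨ (¬F ∨ (x0 ∨ ¬F))
  →2  T ∨ (¬F ∨ (x0 ∨ ¬F))

Answer: after 2 steps: T ∨ (¬F ∨ (x0 ∨ ¬F))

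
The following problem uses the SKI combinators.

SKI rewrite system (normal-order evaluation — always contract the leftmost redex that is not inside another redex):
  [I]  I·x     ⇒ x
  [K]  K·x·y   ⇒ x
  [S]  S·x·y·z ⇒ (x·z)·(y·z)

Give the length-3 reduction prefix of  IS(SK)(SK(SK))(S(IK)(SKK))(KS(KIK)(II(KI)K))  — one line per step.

  start: IS(SK)(SK(SK))(S(IK)(SKK))(KS(KIK)(II(KI)K))
  [1] S(SK)(SK(SK))(S(IK)(SKK))(KS(KIK)(II(KI)K))
  [2] SK(S(IK)(SKK))(SK(SK)(S(IK)(SKK)))(KS(KIK)(II(KI)K))
  [3] K(SK(SK)(S(IK)(SKK)))(S(IK)(SKK)(SK(SK)(S(IK)(SKK))))(KS(KIK)(II(KI)K))

Answer: after 3 steps: K(SK(SK)(S(IK)(SKK)))(S(IK)(SKK)(SK(SK)(S(IK)(SKK))))(KS(KIK)(II(KI)K))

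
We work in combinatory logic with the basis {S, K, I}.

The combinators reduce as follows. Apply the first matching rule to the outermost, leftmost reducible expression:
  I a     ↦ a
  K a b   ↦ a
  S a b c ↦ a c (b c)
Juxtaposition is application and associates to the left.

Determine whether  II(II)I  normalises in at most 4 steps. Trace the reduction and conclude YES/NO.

Answer: YES — reaches normal form I in 4 ≤ 4 steps

Derivation:
  start: II(II)I
  step 1: I(II)I
  step 2: III
  step 3: II
  step 4: I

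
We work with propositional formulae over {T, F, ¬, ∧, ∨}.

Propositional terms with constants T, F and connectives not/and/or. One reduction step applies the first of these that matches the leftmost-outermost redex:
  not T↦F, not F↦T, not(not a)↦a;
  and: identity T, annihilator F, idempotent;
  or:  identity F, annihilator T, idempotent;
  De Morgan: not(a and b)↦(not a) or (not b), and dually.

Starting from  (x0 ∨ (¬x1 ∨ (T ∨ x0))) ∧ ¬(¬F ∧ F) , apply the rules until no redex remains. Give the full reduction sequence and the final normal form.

Answer: normal form = T  (in 8 steps)

Derivation:
  start: (x0 ∨ (¬x1 ∨ (T ∨ x0))) ∧ ¬(¬F ∧ F)
  step 1: (x0 ∨ (¬x1 ∨ T)) ∧ ¬(¬F ∧ F)
  step 2: (x0 ∨ T) ∧ ¬(¬F ∧ F)
  step 3: T ∧ ¬(¬F ∧ F)
  step 4: ¬(¬F ∧ F)
  step 5: ¬¬F ∨ ¬F
  step 6: F ∨ ¬F
  step 7: ¬F
  step 8: T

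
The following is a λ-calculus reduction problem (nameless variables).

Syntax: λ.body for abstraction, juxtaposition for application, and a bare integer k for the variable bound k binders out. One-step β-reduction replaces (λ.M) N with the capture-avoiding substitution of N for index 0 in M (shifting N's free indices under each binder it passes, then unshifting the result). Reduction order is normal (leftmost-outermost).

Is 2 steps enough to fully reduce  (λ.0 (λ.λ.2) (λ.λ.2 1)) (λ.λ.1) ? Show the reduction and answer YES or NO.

  start: (λ.0 (λ.λ.2) (λ.λ.2 1)) (λ.λ.1)
  step 1: (λ.λ.1) (λ.λ.λ.λ.1) (λ.λ.(λ.λ.1) 1)
  step 2: (λ.λ.λ.λ.λ.1) (λ.λ.(λ.λ.1) 1)

Answer: NO — after 2 steps the term is (λ.λ.λ.λ.λ.1) (λ.λ.(λ.λ.1) 1), not yet normal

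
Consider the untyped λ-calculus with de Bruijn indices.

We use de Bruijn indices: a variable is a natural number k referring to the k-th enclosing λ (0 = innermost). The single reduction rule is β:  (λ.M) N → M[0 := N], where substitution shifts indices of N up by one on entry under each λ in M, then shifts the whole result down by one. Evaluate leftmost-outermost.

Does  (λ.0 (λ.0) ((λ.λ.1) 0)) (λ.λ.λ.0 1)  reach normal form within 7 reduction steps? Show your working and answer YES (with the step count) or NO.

Answer: YES — reaches normal form λ.0 (λ.λ.λ.λ.0 1) in 4 ≤ 7 steps

Derivation:
  start: (λ.0 (λ.0) ((λ.λ.1) 0)) (λ.λ.λ.0 1)
  →1  (λ.λ.λ.0 1) (λ.0) ((λ.λ.1) (λ.λ.λ.0 1))
  →2  (λ.λ.0 1) ((λ.λ.1) (λ.λ.λ.0 1))
  →3  λ.0 ((λ.λ.1) (λ.λ.λ.0 1))
  →4  λ.0 (λ.λ.λ.λ.0 1)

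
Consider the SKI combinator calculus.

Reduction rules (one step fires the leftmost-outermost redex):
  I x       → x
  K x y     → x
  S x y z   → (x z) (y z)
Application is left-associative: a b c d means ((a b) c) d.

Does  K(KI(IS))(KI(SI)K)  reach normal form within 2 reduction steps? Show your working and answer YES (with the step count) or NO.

Answer: YES — reaches normal form I in 2 ≤ 2 steps

Working:
  start: K(KI(IS))(KI(SI)K)
  →1  KI(IS)
  →2  I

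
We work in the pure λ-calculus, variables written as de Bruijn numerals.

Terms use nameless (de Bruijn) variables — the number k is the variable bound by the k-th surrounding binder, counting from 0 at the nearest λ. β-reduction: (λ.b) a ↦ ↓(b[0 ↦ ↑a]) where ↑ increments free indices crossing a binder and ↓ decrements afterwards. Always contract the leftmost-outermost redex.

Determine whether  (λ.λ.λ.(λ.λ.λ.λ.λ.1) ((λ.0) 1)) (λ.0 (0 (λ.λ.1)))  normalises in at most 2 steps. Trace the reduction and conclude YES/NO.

  start: (λ.λ.λ.(λ.λ.λ.λ.λ.1) ((λ.0) 1)) (λ.0 (0 (λ.λ.1)))
  →1  λ.λ.(λ.λ.λ.λ.λ.1) ((λ.0) 1)
  →2  λ.λ.λ.λ.λ.λ.1

Answer: YES — reaches normal form λ.λ.λ.λ.λ.λ.1 in 2 ≤ 2 steps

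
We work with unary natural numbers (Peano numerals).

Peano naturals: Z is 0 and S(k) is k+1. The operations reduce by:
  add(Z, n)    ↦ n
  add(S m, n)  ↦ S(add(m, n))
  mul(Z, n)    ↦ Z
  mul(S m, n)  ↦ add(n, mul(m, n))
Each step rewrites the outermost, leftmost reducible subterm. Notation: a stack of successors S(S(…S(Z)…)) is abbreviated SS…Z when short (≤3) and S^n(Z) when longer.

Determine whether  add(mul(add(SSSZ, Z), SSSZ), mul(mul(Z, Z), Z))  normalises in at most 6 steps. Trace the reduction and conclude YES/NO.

  start: add(mul(add(SSSZ, Z), SSSZ), mul(mul(Z, Z), Z))
  [1] add(mul(S(add(SSZ, Z)), SSSZ), mul(mul(Z, Z), Z))
  [2] add(add(SSSZ, mul(add(SSZ, Z), SSSZ)), mul(mul(Z, Z), Z))
  [3] add(S(add(SSZ, mul(add(SSZ, Z), SSSZ))), mul(mul(Z, Z), Z))
  [4] S(add(add(SSZ, mul(add(SSZ, Z), SSSZ)), mul(mul(Z, Z), Z)))
  [5] S(add(S(add(SZ, mul(add(SSZ, Z), SSSZ))), mul(mul(Z, Z), Z)))
  [6] S(S(add(add(SZ, mul(add(SSZ, Z), SSSZ)), mul(mul(Z, Z), Z))))

Answer: NO — after 6 steps the term is S(S(add(add(SZ, mul(add(SSZ, Z), SSSZ)), mul(mul(Z, Z), Z)))), not yet normal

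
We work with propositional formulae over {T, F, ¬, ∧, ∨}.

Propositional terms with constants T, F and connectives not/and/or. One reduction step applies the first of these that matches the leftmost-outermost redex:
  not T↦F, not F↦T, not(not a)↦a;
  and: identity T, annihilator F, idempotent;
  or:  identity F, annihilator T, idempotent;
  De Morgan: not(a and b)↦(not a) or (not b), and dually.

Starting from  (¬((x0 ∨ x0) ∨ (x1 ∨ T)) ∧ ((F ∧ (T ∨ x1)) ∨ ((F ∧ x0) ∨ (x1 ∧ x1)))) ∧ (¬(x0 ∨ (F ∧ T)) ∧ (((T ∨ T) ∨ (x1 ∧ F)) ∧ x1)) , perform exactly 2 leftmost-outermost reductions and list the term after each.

Answer: after 2 steps: (((¬x0 ∧ ¬x0) ∧ ¬(x1 ∨ T)) ∧ ((F ∧ (T ∨ x1)) ∨ ((F ∧ x0) ∨ (x1 ∧ x1)))) ∧ (¬(x0 ∨ (F ∧ T)) ∧ (((T ∨ T) ∨ (x1 ∧ F)) ∧ x1))

Derivation:
  start: (¬((x0 ∨ x0) ∨ (x1 ∨ T)) ∧ ((F ∧ (T ∨ x1)) ∨ ((F ∧ x0) ∨ (x1 ∧ x1)))) ∧ (¬(x0 ∨ (F ∧ T)) ∧ (((T ∨ T) ∨ (x1 ∧ F)) ∧ x1))
  →1  ((¬(x0 ∨ x0) ∧ ¬(x1 ∨ T)) ∧ ((F ∧ (T ∨ x1)) ∨ ((F ∧ x0) ∨ (x1 ∧ x1)))) ∧ (¬(x0 ∨ (F ∧ T)) ∧ (((T ∨ T) ∨ (x1 ∧ F)) ∧ x1))
  →2  (((¬x0 ∧ ¬x0) ∧ ¬(x1 ∨ T)) ∧ ((F ∧ (T ∨ x1)) ∨ ((F ∧ x0) ∨ (x1 ∧ x1)))) ∧ (¬(x0 ∨ (F ∧ T)) ∧ (((T ∨ T) ∨ (x1 ∧ F)) ∧ x1))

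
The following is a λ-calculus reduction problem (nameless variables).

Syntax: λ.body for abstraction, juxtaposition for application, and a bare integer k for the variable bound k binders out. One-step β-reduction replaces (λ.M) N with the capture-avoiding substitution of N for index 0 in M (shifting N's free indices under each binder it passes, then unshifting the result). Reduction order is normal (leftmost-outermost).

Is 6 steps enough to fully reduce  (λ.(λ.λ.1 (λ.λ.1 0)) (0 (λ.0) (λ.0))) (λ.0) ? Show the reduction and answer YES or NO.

  start: (λ.(λ.λ.1 (λ.λ.1 0)) (0 (λ.0) (λ.0))) (λ.0)
  step 1: (λ.λ.1 (λ.λ.1 0)) ((λ.0) (λ.0) (λ.0))
  step 2: λ.(λ.0) (λ.0) (λ.0) (λ.λ.1 0)
  step 3: λ.(λ.0) (λ.0) (λ.λ.1 0)
  step 4: λ.(λ.0) (λ.λ.1 0)
  step 5: λ.λ.λ.1 0

Answer: YES — reaches normal form λ.λ.λ.1 0 in 5 ≤ 6 steps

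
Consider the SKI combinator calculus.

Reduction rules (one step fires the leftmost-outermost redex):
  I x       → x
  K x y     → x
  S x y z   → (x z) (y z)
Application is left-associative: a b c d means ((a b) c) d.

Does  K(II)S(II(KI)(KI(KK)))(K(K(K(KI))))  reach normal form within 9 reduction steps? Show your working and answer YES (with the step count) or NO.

Answer: YES — reaches normal form K(K(K(KI))) in 7 ≤ 9 steps

Reduction:
  start: K(II)S(II(KI)(KI(KK)))(K(K(K(KI))))
  step 1: II(II(KI)(KI(KK)))(K(K(K(KI))))
  step 2: I(II(KI)(KI(KK)))(K(K(K(KI))))
  step 3: II(KI)(KI(KK))(K(K(K(KI))))
  step 4: I(KI)(KI(KK))(K(K(K(KI))))
  step 5: KI(KI(KK))(K(K(K(KI))))
  step 6: I(K(K(K(KI))))
  step 7: K(K(K(KI)))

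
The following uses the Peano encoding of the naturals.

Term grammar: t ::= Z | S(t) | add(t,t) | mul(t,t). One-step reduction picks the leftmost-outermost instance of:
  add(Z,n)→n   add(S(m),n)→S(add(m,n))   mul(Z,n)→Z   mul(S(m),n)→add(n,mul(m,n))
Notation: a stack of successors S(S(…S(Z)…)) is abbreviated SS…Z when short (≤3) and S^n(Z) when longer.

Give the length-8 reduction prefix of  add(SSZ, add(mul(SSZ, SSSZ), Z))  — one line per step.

Answer: after 8 steps: S(S(S(S(add(add(SZ, mul(SZ, SSSZ)), Z)))))

Reduction:
  start: add(SSZ, add(mul(SSZ, SSSZ), Z))
  step 1: S(add(SZ, add(mul(SSZ, SSSZ), Z)))
  step 2: S(S(add(Z, add(mul(SSZ, SSSZ), Z))))
  step 3: S(S(add(mul(SSZ, SSSZ), Z)))
  step 4: S(S(add(add(SSSZ, mul(SZ, SSSZ)), Z)))
  step 5: S(S(add(S(add(SSZ, mul(SZ, SSSZ))), Z)))
  step 6: S(S(S(add(add(SSZ, mul(SZ, SSSZ)), Z))))
  step 7: S(S(S(add(S(add(SZ, mul(SZ, SSSZ))), Z))))
  step 8: S(S(S(S(add(add(SZ, mul(SZ, SSSZ)), Z)))))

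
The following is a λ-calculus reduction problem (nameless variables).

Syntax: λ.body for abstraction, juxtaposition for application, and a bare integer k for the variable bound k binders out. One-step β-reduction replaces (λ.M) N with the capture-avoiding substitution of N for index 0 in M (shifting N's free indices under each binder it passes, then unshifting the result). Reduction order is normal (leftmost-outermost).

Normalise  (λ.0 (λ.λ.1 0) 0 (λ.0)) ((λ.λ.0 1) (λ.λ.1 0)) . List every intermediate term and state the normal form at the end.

  start: (λ.0 (λ.λ.1 0) 0 (λ.0)) ((λ.λ.0 1) (λ.λ.1 0))
  step 1: (λ.λ.0 1) (λ.λ.1 0) (λ.λ.1 0) ((λ.λ.0 1) (λ.λ.1 0)) (λ.0)
  step 2: (λ.0 (λ.λ.1 0)) (λ.λ.1 0) ((λ.λ.0 1) (λ.λ.1 0)) (λ.0)
  step 3: (λ.λ.1 0) (λ.λ.1 0) ((λ.λ.0 1) (λ.λ.1 0)) (λ.0)
  step 4: (λ.(λ.λ.1 0) 0) ((λ.λ.0 1) (λ.λ.1 0)) (λ.0)
  step 5: (λ.λ.1 0) ((λ.λ.0 1) (λ.λ.1 0)) (λ.0)
  step 6: (λ.(λ.λ.0 1) (λ.λ.1 0) 0) (λ.0)
  step 7: (λ.λ.0 1) (λ.λ.1 0) (λ.0)
  step 8: (λ.0 (λ.λ.1 0)) (λ.0)
  step 9: (λ.0) (λ.λ.1 0)
  step 10: λ.λ.1 0

Answer: normal form = λ.λ.1 0  (in 10 steps)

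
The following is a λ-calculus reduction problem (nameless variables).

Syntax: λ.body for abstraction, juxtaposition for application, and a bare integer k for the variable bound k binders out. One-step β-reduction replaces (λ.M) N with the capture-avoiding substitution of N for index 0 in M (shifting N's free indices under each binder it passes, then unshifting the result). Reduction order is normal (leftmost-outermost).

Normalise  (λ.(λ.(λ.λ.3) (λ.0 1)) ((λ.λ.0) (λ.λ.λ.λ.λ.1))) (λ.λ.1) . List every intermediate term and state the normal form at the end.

  start: (λ.(λ.(λ.λ.3) (λ.0 1)) ((λ.λ.0) (λ.λ.λ.λ.λ.1))) (λ.λ.1)
  [1] (λ.(λ.λ.λ.λ.1) (λ.0 1)) ((λ.λ.0) (λ.λ.λ.λ.λ.1))
  [2] (λ.λ.λ.λ.1) (λ.0 ((λ.λ.0) (λ.λ.λ.λ.λ.1)))
  [3] λ.λ.λ.1

Answer: normal form = λ.λ.λ.1  (in 3 steps)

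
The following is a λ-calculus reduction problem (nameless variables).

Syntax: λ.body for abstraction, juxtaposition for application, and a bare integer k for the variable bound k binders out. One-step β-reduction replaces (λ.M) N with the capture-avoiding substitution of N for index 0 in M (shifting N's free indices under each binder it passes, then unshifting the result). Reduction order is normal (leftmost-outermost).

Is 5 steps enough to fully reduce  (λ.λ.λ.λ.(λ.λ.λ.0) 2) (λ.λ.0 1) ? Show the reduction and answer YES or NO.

Answer: YES — reaches normal form λ.λ.λ.λ.λ.0 in 2 ≤ 5 steps

Reduction:
  start: (λ.λ.λ.λ.(λ.λ.λ.0) 2) (λ.λ.0 1)
  step 1: λ.λ.λ.(λ.λ.λ.0) 2
  step 2: λ.λ.λ.λ.λ.0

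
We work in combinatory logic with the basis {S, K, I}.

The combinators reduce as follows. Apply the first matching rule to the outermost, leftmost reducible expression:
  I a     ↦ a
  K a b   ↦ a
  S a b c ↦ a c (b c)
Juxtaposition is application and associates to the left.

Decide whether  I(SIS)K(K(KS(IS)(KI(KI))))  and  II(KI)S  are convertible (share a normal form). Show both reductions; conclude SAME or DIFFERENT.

Term A:
  start: I(SIS)K(K(KS(IS)(KI(KI))))
  [1] SISK(K(KS(IS)(KI(KI))))
  [2] IK(SK)(K(KS(IS)(KI(KI))))
  [3] K(SK)(K(KS(IS)(KI(KI))))
  [4] SK

Term B:
  start: II(KI)S
  [1] I(KI)S
  [2] KIS
  [3] I

Answer: DIFFERENT — A ⇓ SK, B ⇓ I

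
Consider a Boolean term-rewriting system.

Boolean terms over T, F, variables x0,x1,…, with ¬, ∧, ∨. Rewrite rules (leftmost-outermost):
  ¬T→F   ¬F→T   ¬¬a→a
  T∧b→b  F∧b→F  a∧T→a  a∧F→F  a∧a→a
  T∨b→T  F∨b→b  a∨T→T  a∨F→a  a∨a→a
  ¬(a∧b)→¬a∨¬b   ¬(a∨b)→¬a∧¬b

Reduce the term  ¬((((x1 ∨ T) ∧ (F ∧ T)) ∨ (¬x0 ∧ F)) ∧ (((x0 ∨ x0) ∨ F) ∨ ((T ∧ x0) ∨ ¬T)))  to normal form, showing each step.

Answer: normal form = T  (in 16 steps)

Working:
  start: ¬((((x1 ∨ T) ∧ (F ∧ T)) ∨ (¬x0 ∧ F)) ∧ (((x0 ∨ x0) ∨ F) ∨ ((T ∧ x0) ∨ ¬T)))
  step 1: ¬(((x1 ∨ T) ∧ (F ∧ T)) ∨ (¬x0 ∧ F)) ∨ ¬(((x0 ∨ x0) ∨ F) ∨ ((T ∧ x0) ∨ ¬T))
  step 2: (¬((x1 ∨ T) ∧ (F ∧ T)) ∧ ¬(¬x0 ∧ F)) ∨ ¬(((x0 ∨ x0) ∨ F) ∨ ((T ∧ x0) ∨ ¬T))
  step 3: ((¬(x1 ∨ T) ∨ ¬(F ∧ T)) ∧ ¬(¬x0 ∧ F)) ∨ ¬(((x0 ∨ x0) ∨ F) ∨ ((T ∧ x0) ∨ ¬T))
  step 4: (((¬x1 ∧ ¬T) ∨ ¬(F ∧ T)) ∧ ¬(¬x0 ∧ F)) ∨ ¬(((x0 ∨ x0) ∨ F) ∨ ((T ∧ x0) ∨ ¬T))
  step 5: (((¬x1 ∧ F) ∨ ¬(F ∧ T)) ∧ ¬(¬x0 ∧ F)) ∨ ¬(((x0 ∨ x0) ∨ F) ∨ ((T ∧ x0) ∨ ¬T))
  step 6: ((F ∨ ¬(F ∧ T)) ∧ ¬(¬x0 ∧ F)) ∨ ¬(((x0 ∨ x0) ∨ F) ∨ ((T ∧ x0) ∨ ¬T))
  step 7: (¬(F ∧ T) ∧ ¬(¬x0 ∧ F)) ∨ ¬(((x0 ∨ x0) ∨ F) ∨ ((T ∧ x0) ∨ ¬T))
  step 8: ((¬F ∨ ¬T) ∧ ¬(¬x0 ∧ F)) ∨ ¬(((x0 ∨ x0) ∨ F) ∨ ((T ∧ x0) ∨ ¬T))
  step 9: ((T ∨ ¬T) ∧ ¬(¬x0 ∧ F)) ∨ ¬(((x0 ∨ x0) ∨ F) ∨ ((T ∧ x0) ∨ ¬T))
  step 10: (T ∧ ¬(¬x0 ∧ F)) ∨ ¬(((x0 ∨ x0) ∨ F) ∨ ((T ∧ x0) ∨ ¬T))
  step 11: ¬(¬x0 ∧ F) ∨ ¬(((x0 ∨ x0) ∨ F) ∨ ((T ∧ x0) ∨ ¬T))
  step 12: (¬¬x0 ∨ ¬F) ∨ ¬(((x0 ∨ x0) ∨ F) ∨ ((T ∧ x0) ∨ ¬T))
  step 13: (x0 ∨ ¬F) ∨ ¬(((x0 ∨ x0) ∨ F) ∨ ((T ∧ x0) ∨ ¬T))
  step 14: (x0 ∨ T) ∨ ¬(((x0 ∨ x0) ∨ F) ∨ ((T ∧ x0) ∨ ¬T))
  step 15: T ∨ ¬(((x0 ∨ x0) ∨ F) ∨ ((T ∧ x0) ∨ ¬T))
  step 16: T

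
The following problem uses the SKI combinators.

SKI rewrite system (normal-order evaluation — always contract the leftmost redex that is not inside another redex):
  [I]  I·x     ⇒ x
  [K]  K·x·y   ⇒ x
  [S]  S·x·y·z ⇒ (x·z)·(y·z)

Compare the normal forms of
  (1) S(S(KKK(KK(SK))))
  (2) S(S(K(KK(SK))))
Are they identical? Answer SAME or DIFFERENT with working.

Term A:
  start: S(S(KKK(KK(SK))))
  [1] S(S(K(KK(SK))))
  [2] S(S(KK))

Term B:
  start: S(S(K(KK(SK))))
  [1] S(S(KK))

Answer: SAME — A ⇓ S(S(KK)), B ⇓ S(S(KK))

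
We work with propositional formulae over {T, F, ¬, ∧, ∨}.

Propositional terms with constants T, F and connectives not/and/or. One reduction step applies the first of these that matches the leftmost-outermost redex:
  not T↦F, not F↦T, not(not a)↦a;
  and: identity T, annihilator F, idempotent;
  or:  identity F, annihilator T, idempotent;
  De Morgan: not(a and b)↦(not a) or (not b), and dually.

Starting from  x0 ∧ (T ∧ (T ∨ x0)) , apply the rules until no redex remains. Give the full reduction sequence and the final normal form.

  start: x0 ∧ (T ∧ (T ∨ x0))
  →1  x0 ∧ (T ∨ x0)
  →2  x0 ∧ T
  →3  x0

Answer: normal form = x0  (in 3 steps)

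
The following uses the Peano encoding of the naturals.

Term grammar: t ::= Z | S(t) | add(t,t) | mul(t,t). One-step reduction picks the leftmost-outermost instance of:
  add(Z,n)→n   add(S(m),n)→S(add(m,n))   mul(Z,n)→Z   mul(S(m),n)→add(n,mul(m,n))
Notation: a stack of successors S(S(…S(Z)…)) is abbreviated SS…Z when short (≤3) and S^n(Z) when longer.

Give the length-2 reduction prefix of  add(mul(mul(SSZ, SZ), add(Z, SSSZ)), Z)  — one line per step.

  start: add(mul(mul(SSZ, SZ), add(Z, SSSZ)), Z)
  step 1: add(mul(add(SZ, mul(SZ, SZ)), add(Z, SSSZ)), Z)
  step 2: add(mul(S(add(Z, mul(SZ, SZ))), add(Z, SSSZ)), Z)

Answer: after 2 steps: add(mul(S(add(Z, mul(SZ, SZ))), add(Z, SSSZ)), Z)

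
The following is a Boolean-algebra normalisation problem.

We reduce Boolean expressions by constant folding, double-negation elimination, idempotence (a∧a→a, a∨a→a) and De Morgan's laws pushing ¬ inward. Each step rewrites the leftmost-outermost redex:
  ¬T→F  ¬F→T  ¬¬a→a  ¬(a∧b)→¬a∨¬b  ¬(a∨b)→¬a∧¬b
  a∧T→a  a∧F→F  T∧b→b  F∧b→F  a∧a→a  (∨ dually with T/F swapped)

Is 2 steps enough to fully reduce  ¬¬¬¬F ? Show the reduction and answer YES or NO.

  start: ¬¬¬¬F
  step 1: ¬¬F
  step 2: F

Answer: YES — reaches normal form F in 2 ≤ 2 steps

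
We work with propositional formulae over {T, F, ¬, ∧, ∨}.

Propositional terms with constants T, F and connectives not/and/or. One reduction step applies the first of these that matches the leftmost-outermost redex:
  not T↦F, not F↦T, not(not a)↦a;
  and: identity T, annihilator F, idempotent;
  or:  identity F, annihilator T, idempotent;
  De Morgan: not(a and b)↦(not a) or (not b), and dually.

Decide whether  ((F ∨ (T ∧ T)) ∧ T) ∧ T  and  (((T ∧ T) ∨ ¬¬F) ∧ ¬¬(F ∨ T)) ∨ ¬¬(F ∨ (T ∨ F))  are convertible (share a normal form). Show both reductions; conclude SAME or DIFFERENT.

Answer: SAME — A ⇓ T, B ⇓ T

Reduction:
Term A:
  start: ((F ∨ (T ∧ T)) ∧ T) ∧ T
  step 1: (F ∨ (T ∧ T)) ∧ T
  step 2: F ∨ (T ∧ T)
  step 3: T ∧ T
  step 4: T

Term B:
  start: (((T ∧ T) ∨ ¬¬F) ∧ ¬¬(F ∨ T)) ∨ ¬¬(F ∨ (T ∨ F))
  step 1: ((T ∨ ¬¬F) ∧ ¬¬(F ∨ T)) ∨ ¬¬(F ∨ (T ∨ F))
  step 2: (T ∧ ¬¬(F ∨ T)) ∨ ¬¬(F ∨ (T ∨ F))
  step 3: ¬¬(F ∨ T) ∨ ¬¬(F ∨ (T ∨ F))
  step 4: (F ∨ T) ∨ ¬¬(F ∨ (T ∨ F))
  step 5: T ∨ ¬¬(F ∨ (T ∨ F))
  step 6: T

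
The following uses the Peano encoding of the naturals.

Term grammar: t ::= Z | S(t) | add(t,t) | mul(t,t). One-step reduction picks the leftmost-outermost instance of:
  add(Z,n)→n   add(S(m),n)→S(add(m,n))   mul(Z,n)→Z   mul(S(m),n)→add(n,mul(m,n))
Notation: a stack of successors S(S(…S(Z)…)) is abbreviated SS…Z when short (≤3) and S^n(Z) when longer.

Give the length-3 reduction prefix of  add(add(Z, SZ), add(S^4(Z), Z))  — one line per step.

  start: add(add(Z, SZ), add(S^4(Z), Z))
  [1] add(SZ, add(S^4(Z), Z))
  [2] S(add(Z, add(S^4(Z), Z)))
  [3] S(add(S^4(Z), Z))

Answer: after 3 steps: S(add(S^4(Z), Z))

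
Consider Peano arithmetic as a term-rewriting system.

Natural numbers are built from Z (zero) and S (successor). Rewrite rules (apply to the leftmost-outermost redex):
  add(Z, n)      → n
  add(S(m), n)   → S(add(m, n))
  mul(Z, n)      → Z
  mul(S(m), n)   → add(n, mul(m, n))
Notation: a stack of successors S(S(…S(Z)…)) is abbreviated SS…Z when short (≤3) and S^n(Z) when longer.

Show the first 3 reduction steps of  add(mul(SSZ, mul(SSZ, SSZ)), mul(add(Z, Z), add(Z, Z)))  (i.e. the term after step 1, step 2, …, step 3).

  start: add(mul(SSZ, mul(SSZ, SSZ)), mul(add(Z, Z), add(Z, Z)))
  [1] add(add(mul(SSZ, SSZ), mul(SZ, mul(SSZ, SSZ))), mul(add(Z, Z), add(Z, Z)))
  [2] add(add(add(SSZ, mul(SZ, SSZ)), mul(SZ, mul(SSZ, SSZ))), mul(add(Z, Z), add(Z, Z)))
  [3] add(add(S(add(SZ, mul(SZ, SSZ))), mul(SZ, mul(SSZ, SSZ))), mul(add(Z, Z), add(Z, Z)))

Answer: after 3 steps: add(add(S(add(SZ, mul(SZ, SSZ))), mul(SZ, mul(SSZ, SSZ))), mul(add(Z, Z), add(Z, Z)))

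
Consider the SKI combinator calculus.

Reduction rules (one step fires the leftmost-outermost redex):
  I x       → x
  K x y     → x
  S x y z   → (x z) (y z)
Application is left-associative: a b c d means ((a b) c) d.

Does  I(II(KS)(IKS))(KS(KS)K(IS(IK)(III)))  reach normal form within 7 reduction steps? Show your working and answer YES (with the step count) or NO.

  start: I(II(KS)(IKS))(KS(KS)K(IS(IK)(III)))
  [1] II(KS)(IKS)(KS(KS)K(IS(IK)(III)))
  [2] I(KS)(IKS)(KS(KS)K(IS(IK)(III)))
  [3] KS(IKS)(KS(KS)K(IS(IK)(III)))
  [4] S(KS(KS)K(IS(IK)(III)))
  [5] S(SK(IS(IK)(III)))
  [6] S(SK(S(IK)(III)))
  [7] S(SK(SK(III)))

Answer: NO — after 7 steps the term is S(SK(SK(III))), not yet normal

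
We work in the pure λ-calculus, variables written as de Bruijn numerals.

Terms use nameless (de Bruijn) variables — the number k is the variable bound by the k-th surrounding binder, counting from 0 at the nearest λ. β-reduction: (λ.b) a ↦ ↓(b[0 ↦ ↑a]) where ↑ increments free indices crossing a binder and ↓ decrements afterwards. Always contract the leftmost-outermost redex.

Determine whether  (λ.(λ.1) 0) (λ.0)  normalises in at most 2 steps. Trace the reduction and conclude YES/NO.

  start: (λ.(λ.1) 0) (λ.0)
  [1] (λ.λ.0) (λ.0)
  [2] λ.0

Answer: YES — reaches normal form λ.0 in 2 ≤ 2 steps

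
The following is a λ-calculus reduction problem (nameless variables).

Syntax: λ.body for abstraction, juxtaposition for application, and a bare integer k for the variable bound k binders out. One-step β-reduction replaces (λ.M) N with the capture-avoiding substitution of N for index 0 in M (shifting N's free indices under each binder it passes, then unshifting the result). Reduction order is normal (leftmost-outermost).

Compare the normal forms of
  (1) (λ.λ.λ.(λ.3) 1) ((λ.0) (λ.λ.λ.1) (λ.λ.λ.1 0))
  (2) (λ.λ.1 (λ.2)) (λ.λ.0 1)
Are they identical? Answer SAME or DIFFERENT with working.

Answer: DIFFERENT — A ⇓ λ.λ.λ.λ.1, B ⇓ λ.λ.0 (λ.λ.λ.0 1)

Working:
Term A:
  start: (λ.λ.λ.(λ.3) 1) ((λ.0) (λ.λ.λ.1) (λ.λ.λ.1 0))
  →1  λ.λ.(λ.(λ.0) (λ.λ.λ.1) (λ.λ.λ.1 0)) 1
  →2  λ.λ.(λ.0) (λ.λ.λ.1) (λ.λ.λ.1 0)
  →3  λ.λ.(λ.λ.λ.1) (λ.λ.λ.1 0)
  →4  λ.λ.λ.λ.1

Term B:
  start: (λ.λ.1 (λ.2)) (λ.λ.0 1)
  →1  λ.(λ.λ.0 1) (λ.λ.λ.0 1)
  →2  λ.λ.0 (λ.λ.λ.0 1)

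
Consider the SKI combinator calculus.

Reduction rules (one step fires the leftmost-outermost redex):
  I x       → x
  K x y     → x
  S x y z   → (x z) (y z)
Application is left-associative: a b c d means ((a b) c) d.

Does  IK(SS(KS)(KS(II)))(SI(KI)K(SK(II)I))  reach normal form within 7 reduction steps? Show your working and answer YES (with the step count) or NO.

Answer: YES — reaches normal form SSS in 5 ≤ 7 steps

Working:
  start: IK(SS(KS)(KS(II)))(SI(KI)K(SK(II)I))
  step 1: K(SS(KS)(KS(II)))(SI(KI)K(SK(II)I))
  step 2: SS(KS)(KS(II))
  step 3: S(KS(II))(KS(KS(II)))
  step 4: SS(KS(KS(II)))
  step 5: SSS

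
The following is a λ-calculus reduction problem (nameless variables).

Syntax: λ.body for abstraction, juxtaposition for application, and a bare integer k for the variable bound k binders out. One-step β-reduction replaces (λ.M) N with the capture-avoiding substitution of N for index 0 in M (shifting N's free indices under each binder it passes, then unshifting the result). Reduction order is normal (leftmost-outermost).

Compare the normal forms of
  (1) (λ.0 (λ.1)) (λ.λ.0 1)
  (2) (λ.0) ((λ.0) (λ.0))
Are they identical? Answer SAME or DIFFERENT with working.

Answer: DIFFERENT — A ⇓ λ.0 (λ.λ.λ.0 1), B ⇓ λ.0

Reduction:
Term A:
  start: (λ.0 (λ.1)) (λ.λ.0 1)
  →1  (λ.λ.0 1) (λ.λ.λ.0 1)
  →2  λ.0 (λ.λ.λ.0 1)

Term B:
  start: (λ.0) ((λ.0) (λ.0))
  →1  (λ.0) (λ.0)
  →2  λ.0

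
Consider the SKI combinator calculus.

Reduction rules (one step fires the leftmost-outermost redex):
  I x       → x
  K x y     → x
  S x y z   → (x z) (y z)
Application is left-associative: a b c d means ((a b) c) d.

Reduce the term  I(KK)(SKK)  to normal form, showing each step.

  start: I(KK)(SKK)
  step 1: KK(SKK)
  step 2: K

Answer: normal form = K  (in 2 steps)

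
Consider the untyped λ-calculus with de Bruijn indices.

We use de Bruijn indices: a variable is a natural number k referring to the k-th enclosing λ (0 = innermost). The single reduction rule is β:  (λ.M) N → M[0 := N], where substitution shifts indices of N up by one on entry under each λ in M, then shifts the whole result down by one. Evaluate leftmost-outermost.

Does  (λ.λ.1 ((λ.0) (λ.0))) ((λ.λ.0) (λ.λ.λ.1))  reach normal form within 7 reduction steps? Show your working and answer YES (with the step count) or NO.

  start: (λ.λ.1 ((λ.0) (λ.0))) ((λ.λ.0) (λ.λ.λ.1))
  →1  λ.(λ.λ.0) (λ.λ.λ.1) ((λ.0) (λ.0))
  →2  λ.(λ.0) ((λ.0) (λ.0))
  →3  λ.(λ.0) (λ.0)
  →4  λ.λ.0

Answer: YES — reaches normal form λ.λ.0 in 4 ≤ 7 steps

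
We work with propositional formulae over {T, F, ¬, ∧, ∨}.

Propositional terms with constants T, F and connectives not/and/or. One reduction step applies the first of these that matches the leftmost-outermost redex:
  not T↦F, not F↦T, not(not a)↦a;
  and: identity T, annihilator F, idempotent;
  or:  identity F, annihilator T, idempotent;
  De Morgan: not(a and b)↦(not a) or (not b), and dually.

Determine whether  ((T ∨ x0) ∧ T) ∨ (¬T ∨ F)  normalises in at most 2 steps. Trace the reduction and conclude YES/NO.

  start: ((T ∨ x0) ∧ T) ∨ (¬T ∨ F)
  [1] (T ∨ x0) ∨ (¬T ∨ F)
  [2] T ∨ (¬T ∨ F)

Answer: NO — after 2 steps the term is T ∨ (¬T ∨ F), not yet normal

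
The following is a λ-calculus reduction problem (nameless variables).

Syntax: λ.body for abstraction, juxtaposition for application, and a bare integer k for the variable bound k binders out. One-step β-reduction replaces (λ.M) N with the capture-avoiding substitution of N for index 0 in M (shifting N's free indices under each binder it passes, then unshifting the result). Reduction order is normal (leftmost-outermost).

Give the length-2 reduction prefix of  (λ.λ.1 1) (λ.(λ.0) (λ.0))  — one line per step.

  start: (λ.λ.1 1) (λ.(λ.0) (λ.0))
  →1  λ.(λ.(λ.0) (λ.0)) (λ.(λ.0) (λ.0))
  →2  λ.(λ.0) (λ.0)

Answer: after 2 steps: λ.(λ.0) (λ.0)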